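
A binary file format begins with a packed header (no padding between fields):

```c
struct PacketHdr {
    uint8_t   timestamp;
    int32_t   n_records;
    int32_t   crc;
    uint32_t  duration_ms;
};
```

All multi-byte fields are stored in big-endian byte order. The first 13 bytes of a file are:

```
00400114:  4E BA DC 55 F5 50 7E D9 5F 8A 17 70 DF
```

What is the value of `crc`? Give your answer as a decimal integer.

1350490463

`crc` follows `timestamp` (1 B), `n_records` (4 B), so it starts at offset 1 + 4 = 5 and occupies 4 bytes.
Bytes at offsets 5..8: 50 7E D9 5F.
Big-endian stores the most-significant byte at the lowest address.
The bytes are already most-significant first: 0x507ED95F.
0x507ED95F = 1350490463.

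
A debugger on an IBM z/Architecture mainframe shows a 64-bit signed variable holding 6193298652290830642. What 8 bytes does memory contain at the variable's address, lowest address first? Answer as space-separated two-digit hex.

6193298652290830642 in hexadecimal, padded to 64 bits, is 0x55F3044F8DB35132.
Split into bytes (most-significant first): 55 F3 04 4F 8D B3 51 32.
Big-endian: lowest address holds the most-significant byte.
So the memory order matches the most-significant-first order: 55 F3 04 4F 8D B3 51 32.

55 F3 04 4F 8D B3 51 32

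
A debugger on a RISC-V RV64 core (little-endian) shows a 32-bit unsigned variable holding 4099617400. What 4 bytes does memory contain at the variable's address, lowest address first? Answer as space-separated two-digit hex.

78 32 5B F4

4099617400 in hexadecimal, padded to 32 bits, is 0xF45B3278.
Split into bytes (most-significant first): F4 5B 32 78.
In little-endian order the low byte comes first in memory.
So at ascending addresses the bytes are 78 32 5B F4.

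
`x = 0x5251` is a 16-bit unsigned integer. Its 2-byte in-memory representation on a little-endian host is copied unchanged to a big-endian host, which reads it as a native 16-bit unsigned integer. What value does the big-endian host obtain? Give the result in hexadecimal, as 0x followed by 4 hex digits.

Stored little-endian, the bytes at ascending addresses are 51 52.
Read back as big-endian, the last byte is least significant, giving 0x5152.

0x5152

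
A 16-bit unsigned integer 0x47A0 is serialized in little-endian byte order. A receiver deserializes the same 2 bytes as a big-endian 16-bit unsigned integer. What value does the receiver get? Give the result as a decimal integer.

Stored little-endian, the bytes at ascending addresses are A0 47.
Read back as big-endian, the last byte is least significant, giving 0xA047.
0xA047 = 41031.

41031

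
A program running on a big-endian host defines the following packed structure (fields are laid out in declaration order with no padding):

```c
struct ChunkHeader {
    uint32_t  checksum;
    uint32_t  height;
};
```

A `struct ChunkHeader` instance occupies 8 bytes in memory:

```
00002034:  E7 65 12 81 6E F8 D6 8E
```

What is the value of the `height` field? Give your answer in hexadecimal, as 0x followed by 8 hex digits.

0x6EF8D68E

`height` follows `checksum` (4 bytes), so it starts at byte offset 4 and occupies 4 bytes.
Bytes at offsets 4..7: 6E F8 D6 8E.
Big-endian stores the most-significant byte at the lowest address.
The bytes are already most-significant first: 0x6EF8D68E.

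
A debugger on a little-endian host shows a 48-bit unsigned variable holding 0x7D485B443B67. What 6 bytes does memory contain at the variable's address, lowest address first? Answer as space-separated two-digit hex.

67 3B 44 5B 48 7D

Split into bytes (most-significant first): 7D 48 5B 44 3B 67.
Little-endian stores the least-significant byte at the lowest address.
So at ascending addresses the bytes are 67 3B 44 5B 48 7D.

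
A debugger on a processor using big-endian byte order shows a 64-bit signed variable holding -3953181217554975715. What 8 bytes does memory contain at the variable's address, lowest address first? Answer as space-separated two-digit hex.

Two's complement of -3953181217554975715 in 64 bits: 3953181217554975715 = 0x36DC855F5D1C4BE3; invert → 0xC9237AA0A2E3B41C; add 1 → 0xC9237AA0A2E3B41D.
Split into bytes (most-significant first): C9 23 7A A0 A2 E3 B4 1D.
Big-endian: lowest address holds the most-significant byte.
So the memory order matches the most-significant-first order: C9 23 7A A0 A2 E3 B4 1D.

C9 23 7A A0 A2 E3 B4 1D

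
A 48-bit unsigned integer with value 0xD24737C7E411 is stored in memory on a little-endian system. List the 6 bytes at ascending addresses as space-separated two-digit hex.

Split into bytes (most-significant first): D2 47 37 C7 E4 11.
Little-endian: lowest address holds the least-significant byte.
So at ascending addresses the bytes are 11 E4 C7 37 47 D2.

11 E4 C7 37 47 D2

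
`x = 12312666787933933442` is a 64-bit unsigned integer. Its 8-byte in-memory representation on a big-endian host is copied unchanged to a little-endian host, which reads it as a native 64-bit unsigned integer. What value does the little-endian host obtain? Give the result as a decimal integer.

12312666787933933442 in 64-bit hexadecimal is 0xAADF6135548D4F82.
Stored big-endian, the bytes at ascending addresses are AA DF 61 35 54 8D 4F 82.
Read back as little-endian, the first byte is least significant, giving 0x824F8D543561DFAA.
0x824F8D543561DFAA = 9389879140903149482.

9389879140903149482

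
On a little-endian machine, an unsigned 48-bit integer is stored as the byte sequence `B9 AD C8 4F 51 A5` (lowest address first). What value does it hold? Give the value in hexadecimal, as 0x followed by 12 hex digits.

0xA5514FC8ADB9

In little-endian order the low byte comes first in memory.
Reassemble most-significant byte first: A5 51 4F C8 AD B9 → 0xA5514FC8ADB9.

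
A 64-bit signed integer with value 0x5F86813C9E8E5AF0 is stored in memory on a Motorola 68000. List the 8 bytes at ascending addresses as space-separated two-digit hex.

5F 86 81 3C 9E 8E 5A F0

Split into bytes (most-significant first): 5F 86 81 3C 9E 8E 5A F0.
Big-endian stores the most-significant byte at the lowest address.
So the memory order matches the most-significant-first order: 5F 86 81 3C 9E 8E 5A F0.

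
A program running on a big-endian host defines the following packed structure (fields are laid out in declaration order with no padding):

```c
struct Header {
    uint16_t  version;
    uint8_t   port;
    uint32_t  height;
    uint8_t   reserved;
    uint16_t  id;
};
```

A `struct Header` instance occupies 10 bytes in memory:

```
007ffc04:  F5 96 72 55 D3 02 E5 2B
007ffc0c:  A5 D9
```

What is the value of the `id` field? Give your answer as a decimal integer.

`id` follows `version` (2 B), `port` (1 B), `height` (4 B), `reserved` (1 B), so it starts at offset 2 + 1 + 4 + 1 = 8 and occupies 2 bytes.
Bytes at offsets 8..9: A5 D9.
Big-endian stores the most-significant byte at the lowest address.
The bytes are already most-significant first: 0xA5D9.
0xA5D9 = 42457.

42457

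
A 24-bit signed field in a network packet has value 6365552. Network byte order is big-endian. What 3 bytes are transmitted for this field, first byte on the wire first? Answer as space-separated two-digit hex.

6365552 in hexadecimal, padded to 24 bits, is 0x612170.
Split into bytes (most-significant first): 61 21 70.
In big-endian order the high byte comes first in memory.
So the memory order matches the most-significant-first order: 61 21 70.

61 21 70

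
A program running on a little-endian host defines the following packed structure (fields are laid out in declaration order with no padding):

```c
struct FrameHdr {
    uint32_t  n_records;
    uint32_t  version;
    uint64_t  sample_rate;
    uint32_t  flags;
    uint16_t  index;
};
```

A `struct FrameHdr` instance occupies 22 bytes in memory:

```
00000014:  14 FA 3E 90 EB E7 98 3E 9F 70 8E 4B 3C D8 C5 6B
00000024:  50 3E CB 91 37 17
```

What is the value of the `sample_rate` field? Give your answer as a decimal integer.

`sample_rate` follows `n_records` (4 B), `version` (4 B), so it starts at offset 4 + 4 = 8 and occupies 8 bytes.
Bytes at offsets 8..15: 9F 70 8E 4B 3C D8 C5 6B.
Little-endian: lowest address holds the least-significant byte.
Reassemble most-significant byte first: 6B C5 D8 3C 4B 8E 70 9F → 0x6BC5D83C4B8E709F.
0x6BC5D83C4B8E709F = 7765850885947551903.

7765850885947551903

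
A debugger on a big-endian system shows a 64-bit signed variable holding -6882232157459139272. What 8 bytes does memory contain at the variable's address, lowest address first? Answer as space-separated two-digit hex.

A0 7D 66 51 00 E0 B5 38

Two's complement of -6882232157459139272 in 64 bits: 6882232157459139272 = 0x5F8299AEFF1F4AC8; invert → 0xA07D665100E0B537; add 1 → 0xA07D665100E0B538.
Split into bytes (most-significant first): A0 7D 66 51 00 E0 B5 38.
Big-endian stores the most-significant byte at the lowest address.
So the memory order matches the most-significant-first order: A0 7D 66 51 00 E0 B5 38.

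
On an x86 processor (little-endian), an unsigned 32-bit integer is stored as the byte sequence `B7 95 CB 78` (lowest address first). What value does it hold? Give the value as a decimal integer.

2026608055

In little-endian order the low byte comes first in memory.
Reassemble most-significant byte first: 78 CB 95 B7 → 0x78CB95B7.
0x78CB95B7 = 2026608055.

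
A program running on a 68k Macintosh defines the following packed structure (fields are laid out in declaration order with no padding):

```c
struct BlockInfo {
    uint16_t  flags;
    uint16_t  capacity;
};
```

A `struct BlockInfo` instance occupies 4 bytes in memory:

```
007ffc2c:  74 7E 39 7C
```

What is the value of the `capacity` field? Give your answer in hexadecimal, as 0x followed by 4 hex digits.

`capacity` follows `flags` (2 bytes), so it starts at byte offset 2 and occupies 2 bytes.
Bytes at offsets 2..3: 39 7C.
Big-endian stores the most-significant byte at the lowest address.
The bytes are already most-significant first: 0x397C.

0x397C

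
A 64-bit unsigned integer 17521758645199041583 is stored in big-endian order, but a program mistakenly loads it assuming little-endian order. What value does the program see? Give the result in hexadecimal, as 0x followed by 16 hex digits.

17521758645199041583 in 64-bit hexadecimal is 0xF329CAA74F37F42F.
Stored big-endian, the bytes at ascending addresses are F3 29 CA A7 4F 37 F4 2F.
Read back as little-endian, the first byte is least significant, giving 0x2FF4374FA7CA29F3.

0x2FF4374FA7CA29F3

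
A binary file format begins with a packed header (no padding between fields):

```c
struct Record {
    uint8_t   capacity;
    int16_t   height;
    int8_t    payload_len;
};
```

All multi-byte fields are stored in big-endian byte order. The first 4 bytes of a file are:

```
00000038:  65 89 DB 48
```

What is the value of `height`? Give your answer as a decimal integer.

-30245

`height` follows `capacity` (1 byte), so it starts at byte offset 1 and occupies 2 bytes.
Bytes at offsets 1..2: 89 DB.
Big-endian stores the most-significant byte at the lowest address.
The bytes are already most-significant first: 0x89DB.
Top bit is set, so as a signed 16-bit value this is 0x89DB − 2^16 = -30245.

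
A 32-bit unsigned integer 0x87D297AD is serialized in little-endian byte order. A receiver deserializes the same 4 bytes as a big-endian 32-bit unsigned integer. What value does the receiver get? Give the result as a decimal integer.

2912408199

Stored little-endian, the bytes at ascending addresses are AD 97 D2 87.
Read back as big-endian, the last byte is least significant, giving 0xAD97D287.
0xAD97D287 = 2912408199.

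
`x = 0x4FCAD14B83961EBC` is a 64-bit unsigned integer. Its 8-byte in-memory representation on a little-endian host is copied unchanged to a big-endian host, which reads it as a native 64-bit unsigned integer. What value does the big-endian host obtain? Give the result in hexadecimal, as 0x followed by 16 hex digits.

Stored little-endian, the bytes at ascending addresses are BC 1E 96 83 4B D1 CA 4F.
Read back as big-endian, the last byte is least significant, giving 0xBC1E96834BD1CA4F.

0xBC1E96834BD1CA4F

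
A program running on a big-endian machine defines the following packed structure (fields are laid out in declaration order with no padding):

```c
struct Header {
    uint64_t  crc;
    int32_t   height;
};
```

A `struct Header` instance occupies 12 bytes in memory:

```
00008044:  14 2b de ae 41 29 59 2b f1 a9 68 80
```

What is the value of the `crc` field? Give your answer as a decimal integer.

1453500144756021547

`crc` is the first field, at byte offset 0, occupying 8 bytes.
Bytes at offsets 0..7: 14 2B DE AE 41 29 59 2B.
Big-endian: lowest address holds the most-significant byte.
The bytes are already most-significant first: 0x142BDEAE4129592B.
0x142BDEAE4129592B = 1453500144756021547.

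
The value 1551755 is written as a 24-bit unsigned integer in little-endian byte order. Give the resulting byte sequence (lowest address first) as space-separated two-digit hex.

8B AD 17

1551755 in hexadecimal, padded to 24 bits, is 0x17AD8B.
Split into bytes (most-significant first): 17 AD 8B.
Little-endian: lowest address holds the least-significant byte.
So at ascending addresses the bytes are 8B AD 17.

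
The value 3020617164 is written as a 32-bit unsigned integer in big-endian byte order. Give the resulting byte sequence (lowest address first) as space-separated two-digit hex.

B4 0A F5 CC

3020617164 in hexadecimal, padded to 32 bits, is 0xB40AF5CC.
Split into bytes (most-significant first): B4 0A F5 CC.
Big-endian: lowest address holds the most-significant byte.
So the memory order matches the most-significant-first order: B4 0A F5 CC.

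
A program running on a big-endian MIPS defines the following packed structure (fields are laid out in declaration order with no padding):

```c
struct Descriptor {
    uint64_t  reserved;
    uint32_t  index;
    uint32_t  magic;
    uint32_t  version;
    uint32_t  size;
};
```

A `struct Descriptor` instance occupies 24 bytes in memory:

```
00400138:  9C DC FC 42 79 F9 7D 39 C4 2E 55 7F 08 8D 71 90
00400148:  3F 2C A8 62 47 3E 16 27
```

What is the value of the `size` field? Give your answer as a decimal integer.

`size` follows `reserved` (8 B), `index` (4 B), `magic` (4 B), `version` (4 B), so it starts at offset 8 + 4 + 4 + 4 = 20 and occupies 4 bytes.
Bytes at offsets 20..23: 47 3E 16 27.
Big-endian stores the most-significant byte at the lowest address.
The bytes are already most-significant first: 0x473E1627.
0x473E1627 = 1195251239.

1195251239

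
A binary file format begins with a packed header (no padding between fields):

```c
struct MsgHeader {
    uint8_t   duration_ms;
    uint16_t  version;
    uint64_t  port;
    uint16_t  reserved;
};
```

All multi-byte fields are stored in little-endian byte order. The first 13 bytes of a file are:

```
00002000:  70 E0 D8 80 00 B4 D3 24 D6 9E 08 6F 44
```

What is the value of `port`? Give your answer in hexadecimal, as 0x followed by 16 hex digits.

0x089ED624D3B40080

`port` follows `duration_ms` (1 B), `version` (2 B), so it starts at offset 1 + 2 = 3 and occupies 8 bytes.
Bytes at offsets 3..10: 80 00 B4 D3 24 D6 9E 08.
Little-endian stores the least-significant byte at the lowest address.
Reassemble most-significant byte first: 08 9E D6 24 D3 B4 00 80 → 0x089ED624D3B40080.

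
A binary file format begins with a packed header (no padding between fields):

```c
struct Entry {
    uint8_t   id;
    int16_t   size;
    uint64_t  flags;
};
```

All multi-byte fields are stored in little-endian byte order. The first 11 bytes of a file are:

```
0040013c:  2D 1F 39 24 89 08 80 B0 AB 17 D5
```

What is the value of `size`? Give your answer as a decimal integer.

14623

`size` follows `id` (1 byte), so it starts at byte offset 1 and occupies 2 bytes.
Bytes at offsets 1..2: 1F 39.
Little-endian stores the least-significant byte at the lowest address.
Reassemble most-significant byte first: 39 1F → 0x391F.
0x391F = 14623.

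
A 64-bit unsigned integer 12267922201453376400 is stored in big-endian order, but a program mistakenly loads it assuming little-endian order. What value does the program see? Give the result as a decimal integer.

10426890271595315370

12267922201453376400 in 64-bit hexadecimal is 0xAA406A3E75C1B390.
Stored big-endian, the bytes at ascending addresses are AA 40 6A 3E 75 C1 B3 90.
Read back as little-endian, the first byte is least significant, giving 0x90B3C1753E6A40AA.
0x90B3C1753E6A40AA = 10426890271595315370.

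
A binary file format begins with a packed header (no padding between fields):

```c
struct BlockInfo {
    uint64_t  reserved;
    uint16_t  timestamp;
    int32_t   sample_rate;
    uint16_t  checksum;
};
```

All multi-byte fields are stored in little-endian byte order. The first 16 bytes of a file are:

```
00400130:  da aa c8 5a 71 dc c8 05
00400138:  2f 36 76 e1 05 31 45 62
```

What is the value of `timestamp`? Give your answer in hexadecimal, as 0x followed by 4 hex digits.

0x362F

`timestamp` follows `reserved` (8 bytes), so it starts at byte offset 8 and occupies 2 bytes.
Bytes at offsets 8..9: 2F 36.
Little-endian: lowest address holds the least-significant byte.
Reassemble most-significant byte first: 36 2F → 0x362F.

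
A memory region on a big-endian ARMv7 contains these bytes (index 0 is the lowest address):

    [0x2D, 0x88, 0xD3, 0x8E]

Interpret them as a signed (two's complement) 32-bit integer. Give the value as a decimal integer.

In big-endian order the high byte comes first in memory.
The bytes are already most-significant first: 0x2D88D38E.
0x2D88D38E = 763941774.

763941774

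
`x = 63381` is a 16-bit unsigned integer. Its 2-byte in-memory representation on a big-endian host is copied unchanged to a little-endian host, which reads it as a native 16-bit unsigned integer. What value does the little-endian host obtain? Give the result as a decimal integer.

38391

63381 in 16-bit hexadecimal is 0xF795.
Stored big-endian, the bytes at ascending addresses are F7 95.
Read back as little-endian, the first byte is least significant, giving 0x95F7.
0x95F7 = 38391.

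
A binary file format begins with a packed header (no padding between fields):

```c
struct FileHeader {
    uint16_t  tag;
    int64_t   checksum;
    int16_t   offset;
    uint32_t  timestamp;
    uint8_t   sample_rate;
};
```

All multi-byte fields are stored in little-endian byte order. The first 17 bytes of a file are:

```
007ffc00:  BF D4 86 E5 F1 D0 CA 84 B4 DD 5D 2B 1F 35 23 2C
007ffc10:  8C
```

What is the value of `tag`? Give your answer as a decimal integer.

54463

`tag` is the first field, at byte offset 0, occupying 2 bytes.
Bytes at offsets 0..1: BF D4.
Little-endian stores the least-significant byte at the lowest address.
Reassemble most-significant byte first: D4 BF → 0xD4BF.
0xD4BF = 54463.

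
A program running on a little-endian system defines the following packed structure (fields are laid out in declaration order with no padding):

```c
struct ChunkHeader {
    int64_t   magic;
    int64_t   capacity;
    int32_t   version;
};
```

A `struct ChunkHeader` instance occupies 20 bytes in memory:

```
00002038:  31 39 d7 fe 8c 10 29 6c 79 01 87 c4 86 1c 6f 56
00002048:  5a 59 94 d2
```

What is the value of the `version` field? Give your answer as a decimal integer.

`version` follows `magic` (8 B), `capacity` (8 B), so it starts at offset 8 + 8 = 16 and occupies 4 bytes.
Bytes at offsets 16..19: 5A 59 94 D2.
Little-endian stores the least-significant byte at the lowest address.
Reassemble most-significant byte first: D2 94 59 5A → 0xD294595A.
Top bit is set, so as a signed 32-bit value this is 0xD294595A − 2^32 = -762029734.

-762029734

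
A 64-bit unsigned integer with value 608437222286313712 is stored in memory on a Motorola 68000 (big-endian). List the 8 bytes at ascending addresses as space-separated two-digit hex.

608437222286313712 in hexadecimal, padded to 64 bits, is 0x08719A6E168048F0.
Split into bytes (most-significant first): 08 71 9A 6E 16 80 48 F0.
In big-endian order the high byte comes first in memory.
So the memory order matches the most-significant-first order: 08 71 9A 6E 16 80 48 F0.

08 71 9A 6E 16 80 48 F0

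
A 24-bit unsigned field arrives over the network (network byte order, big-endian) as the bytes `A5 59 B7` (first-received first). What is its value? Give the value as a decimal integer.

Big-endian stores the most-significant byte at the lowest address.
The bytes are already most-significant first: 0xA559B7.
0xA559B7 = 10836407.

10836407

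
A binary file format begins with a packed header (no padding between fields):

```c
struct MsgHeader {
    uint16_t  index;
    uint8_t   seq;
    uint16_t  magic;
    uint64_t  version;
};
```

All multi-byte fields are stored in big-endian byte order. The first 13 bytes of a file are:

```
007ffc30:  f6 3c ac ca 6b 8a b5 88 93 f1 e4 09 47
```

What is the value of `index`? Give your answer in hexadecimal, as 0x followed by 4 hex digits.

0xF63C

`index` is the first field, at byte offset 0, occupying 2 bytes.
Bytes at offsets 0..1: F6 3C.
In big-endian order the high byte comes first in memory.
The bytes are already most-significant first: 0xF63C.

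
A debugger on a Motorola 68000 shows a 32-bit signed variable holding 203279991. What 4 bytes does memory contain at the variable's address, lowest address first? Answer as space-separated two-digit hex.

0C 1D CE 77

203279991 in hexadecimal, padded to 32 bits, is 0x0C1DCE77.
Split into bytes (most-significant first): 0C 1D CE 77.
Big-endian: lowest address holds the most-significant byte.
So the memory order matches the most-significant-first order: 0C 1D CE 77.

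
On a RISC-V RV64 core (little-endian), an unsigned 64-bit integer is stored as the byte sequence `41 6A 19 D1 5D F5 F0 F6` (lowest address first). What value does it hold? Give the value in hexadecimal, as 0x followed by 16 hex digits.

0xF6F0F55DD1196A41

Little-endian stores the least-significant byte at the lowest address.
Reassemble most-significant byte first: F6 F0 F5 5D D1 19 6A 41 → 0xF6F0F55DD1196A41.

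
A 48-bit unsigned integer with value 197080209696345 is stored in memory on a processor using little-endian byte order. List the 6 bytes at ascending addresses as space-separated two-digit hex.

59 26 E4 4F 3E B3

197080209696345 in hexadecimal, padded to 48 bits, is 0xB33E4FE42659.
Split into bytes (most-significant first): B3 3E 4F E4 26 59.
Little-endian: lowest address holds the least-significant byte.
So at ascending addresses the bytes are 59 26 E4 4F 3E B3.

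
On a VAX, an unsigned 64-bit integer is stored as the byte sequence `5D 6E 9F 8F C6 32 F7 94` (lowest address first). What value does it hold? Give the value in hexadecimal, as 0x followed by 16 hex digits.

0x94F732C68F9F6E5D

Little-endian: lowest address holds the least-significant byte.
Reassemble most-significant byte first: 94 F7 32 C6 8F 9F 6E 5D → 0x94F732C68F9F6E5D.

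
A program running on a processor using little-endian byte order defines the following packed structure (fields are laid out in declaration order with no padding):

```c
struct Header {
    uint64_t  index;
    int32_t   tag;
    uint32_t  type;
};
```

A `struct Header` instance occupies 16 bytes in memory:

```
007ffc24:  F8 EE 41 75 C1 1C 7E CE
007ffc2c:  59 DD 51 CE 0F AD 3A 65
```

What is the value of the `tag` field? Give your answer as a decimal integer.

-833495719

`tag` follows `index` (8 bytes), so it starts at byte offset 8 and occupies 4 bytes.
Bytes at offsets 8..11: 59 DD 51 CE.
Little-endian: lowest address holds the least-significant byte.
Reassemble most-significant byte first: CE 51 DD 59 → 0xCE51DD59.
Top bit is set, so as a signed 32-bit value this is 0xCE51DD59 − 2^32 = -833495719.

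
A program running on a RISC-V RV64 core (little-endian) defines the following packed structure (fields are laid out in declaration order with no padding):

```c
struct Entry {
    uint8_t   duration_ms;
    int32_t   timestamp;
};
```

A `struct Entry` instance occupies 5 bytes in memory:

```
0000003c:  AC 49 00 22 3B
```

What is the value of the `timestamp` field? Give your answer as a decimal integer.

992084041

`timestamp` follows `duration_ms` (1 byte), so it starts at byte offset 1 and occupies 4 bytes.
Bytes at offsets 1..4: 49 00 22 3B.
Little-endian stores the least-significant byte at the lowest address.
Reassemble most-significant byte first: 3B 22 00 49 → 0x3B220049.
0x3B220049 = 992084041.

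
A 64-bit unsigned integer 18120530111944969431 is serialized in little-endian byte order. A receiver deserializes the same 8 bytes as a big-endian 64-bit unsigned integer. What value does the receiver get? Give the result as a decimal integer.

15549873226788010491

18120530111944969431 in 64-bit hexadecimal is 0xFB790E21503FCCD7.
Stored little-endian, the bytes at ascending addresses are D7 CC 3F 50 21 0E 79 FB.
Read back as big-endian, the last byte is least significant, giving 0xD7CC3F50210E79FB.
0xD7CC3F50210E79FB = 15549873226788010491.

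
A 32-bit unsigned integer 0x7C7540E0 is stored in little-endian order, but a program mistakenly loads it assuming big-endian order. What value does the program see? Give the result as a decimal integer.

Stored little-endian, the bytes at ascending addresses are E0 40 75 7C.
Read back as big-endian, the last byte is least significant, giving 0xE040757C.
0xE040757C = 3762320764.

3762320764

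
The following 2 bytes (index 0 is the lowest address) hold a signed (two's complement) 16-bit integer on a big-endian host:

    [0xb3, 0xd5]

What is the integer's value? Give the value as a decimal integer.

-19499

Big-endian stores the most-significant byte at the lowest address.
The bytes are already most-significant first: 0xB3D5.
Top bit is set, so as a signed 16-bit value this is 0xB3D5 − 2^16 = -19499.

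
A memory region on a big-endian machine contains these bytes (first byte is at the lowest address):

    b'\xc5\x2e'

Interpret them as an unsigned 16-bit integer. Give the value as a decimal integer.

50478

In big-endian order the high byte comes first in memory.
The bytes are already most-significant first: 0xC52E.
0xC52E = 50478.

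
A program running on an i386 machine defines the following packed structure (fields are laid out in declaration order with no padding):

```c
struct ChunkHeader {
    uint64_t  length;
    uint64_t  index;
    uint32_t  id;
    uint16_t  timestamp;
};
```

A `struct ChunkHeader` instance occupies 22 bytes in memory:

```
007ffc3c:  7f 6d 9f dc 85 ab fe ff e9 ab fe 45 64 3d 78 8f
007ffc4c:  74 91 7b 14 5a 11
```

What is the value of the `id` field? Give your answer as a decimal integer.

343642484

`id` follows `length` (8 B), `index` (8 B), so it starts at offset 8 + 8 = 16 and occupies 4 bytes.
Bytes at offsets 16..19: 74 91 7B 14.
Little-endian: lowest address holds the least-significant byte.
Reassemble most-significant byte first: 14 7B 91 74 → 0x147B9174.
0x147B9174 = 343642484.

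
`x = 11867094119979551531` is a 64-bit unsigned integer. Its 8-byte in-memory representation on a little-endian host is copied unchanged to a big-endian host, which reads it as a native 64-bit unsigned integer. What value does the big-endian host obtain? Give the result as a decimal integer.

11867094119979551531 in 64-bit hexadecimal is 0xA4B0633A41820B2B.
Stored little-endian, the bytes at ascending addresses are 2B 0B 82 41 3A 63 B0 A4.
Read back as big-endian, the last byte is least significant, giving 0x2B0B82413A63B0A4.
0x2B0B82413A63B0A4 = 3101715985038815396.

3101715985038815396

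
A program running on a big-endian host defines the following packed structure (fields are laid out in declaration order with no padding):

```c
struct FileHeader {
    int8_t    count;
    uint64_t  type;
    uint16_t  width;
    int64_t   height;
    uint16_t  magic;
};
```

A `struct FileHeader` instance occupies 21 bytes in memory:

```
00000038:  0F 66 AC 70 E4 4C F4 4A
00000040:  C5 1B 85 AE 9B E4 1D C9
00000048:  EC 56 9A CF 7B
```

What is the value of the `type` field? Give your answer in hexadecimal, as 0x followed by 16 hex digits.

0x66AC70E44CF44AC5

`type` follows `count` (1 byte), so it starts at byte offset 1 and occupies 8 bytes.
Bytes at offsets 1..8: 66 AC 70 E4 4C F4 4A C5.
Big-endian: lowest address holds the most-significant byte.
The bytes are already most-significant first: 0x66AC70E44CF44AC5.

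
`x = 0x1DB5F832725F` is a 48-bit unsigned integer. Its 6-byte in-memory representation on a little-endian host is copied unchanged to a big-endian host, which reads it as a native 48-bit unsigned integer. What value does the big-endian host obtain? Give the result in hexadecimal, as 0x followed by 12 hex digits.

Stored little-endian, the bytes at ascending addresses are 5F 72 32 F8 B5 1D.
Read back as big-endian, the last byte is least significant, giving 0x5F7232F8B51D.

0x5F7232F8B51D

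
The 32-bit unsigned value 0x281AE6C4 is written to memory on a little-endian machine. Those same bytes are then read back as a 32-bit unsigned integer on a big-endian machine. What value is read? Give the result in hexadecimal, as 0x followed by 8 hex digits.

Stored little-endian, the bytes at ascending addresses are C4 E6 1A 28.
Read back as big-endian, the last byte is least significant, giving 0xC4E61A28.

0xC4E61A28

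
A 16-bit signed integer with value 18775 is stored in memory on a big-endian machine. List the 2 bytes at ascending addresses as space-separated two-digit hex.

18775 in hexadecimal, padded to 16 bits, is 0x4957.
Split into bytes (most-significant first): 49 57.
In big-endian order the high byte comes first in memory.
So the memory order matches the most-significant-first order: 49 57.

49 57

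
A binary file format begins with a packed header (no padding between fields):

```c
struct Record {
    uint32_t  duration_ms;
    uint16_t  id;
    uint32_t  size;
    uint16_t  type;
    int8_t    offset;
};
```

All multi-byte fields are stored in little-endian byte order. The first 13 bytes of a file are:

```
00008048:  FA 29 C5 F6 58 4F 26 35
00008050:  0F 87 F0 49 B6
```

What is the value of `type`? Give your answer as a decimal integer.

`type` follows `duration_ms` (4 B), `id` (2 B), `size` (4 B), so it starts at offset 4 + 2 + 4 = 10 and occupies 2 bytes.
Bytes at offsets 10..11: F0 49.
Little-endian: lowest address holds the least-significant byte.
Reassemble most-significant byte first: 49 F0 → 0x49F0.
0x49F0 = 18928.

18928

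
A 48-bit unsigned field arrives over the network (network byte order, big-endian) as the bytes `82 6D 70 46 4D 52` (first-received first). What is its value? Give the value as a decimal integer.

143406546701650

Big-endian stores the most-significant byte at the lowest address.
The bytes are already most-significant first: 0x826D70464D52.
0x826D70464D52 = 143406546701650.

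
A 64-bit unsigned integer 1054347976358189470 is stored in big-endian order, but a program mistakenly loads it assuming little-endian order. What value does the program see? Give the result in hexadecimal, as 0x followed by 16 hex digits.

0x9E597BF8E5CBA10E

1054347976358189470 in 64-bit hexadecimal is 0x0EA1CBE5F87B599E.
Stored big-endian, the bytes at ascending addresses are 0E A1 CB E5 F8 7B 59 9E.
Read back as little-endian, the first byte is least significant, giving 0x9E597BF8E5CBA10E.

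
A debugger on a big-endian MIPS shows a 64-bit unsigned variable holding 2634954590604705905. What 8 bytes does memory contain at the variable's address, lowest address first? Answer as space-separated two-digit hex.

2634954590604705905 in hexadecimal, padded to 64 bits, is 0x24913D3D54474071.
Split into bytes (most-significant first): 24 91 3D 3D 54 47 40 71.
Big-endian: lowest address holds the most-significant byte.
So the memory order matches the most-significant-first order: 24 91 3D 3D 54 47 40 71.

24 91 3D 3D 54 47 40 71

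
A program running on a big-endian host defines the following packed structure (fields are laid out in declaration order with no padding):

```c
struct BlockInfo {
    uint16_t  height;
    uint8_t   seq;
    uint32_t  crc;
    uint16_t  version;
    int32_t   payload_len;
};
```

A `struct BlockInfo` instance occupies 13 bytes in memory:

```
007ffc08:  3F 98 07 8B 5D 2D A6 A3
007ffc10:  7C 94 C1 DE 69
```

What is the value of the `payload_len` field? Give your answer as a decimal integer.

`payload_len` follows `height` (2 B), `seq` (1 B), `crc` (4 B), `version` (2 B), so it starts at offset 2 + 1 + 4 + 2 = 9 and occupies 4 bytes.
Bytes at offsets 9..12: 94 C1 DE 69.
In big-endian order the high byte comes first in memory.
The bytes are already most-significant first: 0x94C1DE69.
Top bit is set, so as a signed 32-bit value this is 0x94C1DE69 − 2^32 = -1799233943.

-1799233943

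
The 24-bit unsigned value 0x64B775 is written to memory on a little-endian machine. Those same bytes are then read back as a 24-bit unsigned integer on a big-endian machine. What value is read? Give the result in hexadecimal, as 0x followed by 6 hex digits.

0x75B764

Stored little-endian, the bytes at ascending addresses are 75 B7 64.
Read back as big-endian, the last byte is least significant, giving 0x75B764.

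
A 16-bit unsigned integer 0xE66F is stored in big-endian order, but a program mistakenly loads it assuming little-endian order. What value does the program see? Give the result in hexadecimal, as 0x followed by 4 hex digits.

0x6FE6

Stored big-endian, the bytes at ascending addresses are E6 6F.
Read back as little-endian, the first byte is least significant, giving 0x6FE6.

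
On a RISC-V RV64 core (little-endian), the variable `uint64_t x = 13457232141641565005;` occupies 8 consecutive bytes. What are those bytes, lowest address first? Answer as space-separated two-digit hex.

4D C3 83 56 55 B1 C1 BA

13457232141641565005 in hexadecimal, padded to 64 bits, is 0xBAC1B1555683C34D.
Split into bytes (most-significant first): BA C1 B1 55 56 83 C3 4D.
Little-endian: lowest address holds the least-significant byte.
So at ascending addresses the bytes are 4D C3 83 56 55 B1 C1 BA.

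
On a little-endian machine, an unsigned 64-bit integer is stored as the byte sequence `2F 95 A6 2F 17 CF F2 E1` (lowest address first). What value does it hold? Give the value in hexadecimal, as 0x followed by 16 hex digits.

0xE1F2CF172FA6952F

Little-endian stores the least-significant byte at the lowest address.
Reassemble most-significant byte first: E1 F2 CF 17 2F A6 95 2F → 0xE1F2CF172FA6952F.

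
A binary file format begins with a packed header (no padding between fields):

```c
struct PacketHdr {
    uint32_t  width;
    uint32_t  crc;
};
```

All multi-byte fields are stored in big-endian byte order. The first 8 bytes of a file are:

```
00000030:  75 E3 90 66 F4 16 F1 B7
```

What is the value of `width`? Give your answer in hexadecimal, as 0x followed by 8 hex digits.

`width` is the first field, at byte offset 0, occupying 4 bytes.
Bytes at offsets 0..3: 75 E3 90 66.
In big-endian order the high byte comes first in memory.
The bytes are already most-significant first: 0x75E39066.

0x75E39066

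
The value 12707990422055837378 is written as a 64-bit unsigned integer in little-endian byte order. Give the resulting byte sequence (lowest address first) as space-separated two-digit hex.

12707990422055837378 in hexadecimal, padded to 64 bits, is 0xB05BD9F583B45EC2.
Split into bytes (most-significant first): B0 5B D9 F5 83 B4 5E C2.
Little-endian: lowest address holds the least-significant byte.
So at ascending addresses the bytes are C2 5E B4 83 F5 D9 5B B0.

C2 5E B4 83 F5 D9 5B B0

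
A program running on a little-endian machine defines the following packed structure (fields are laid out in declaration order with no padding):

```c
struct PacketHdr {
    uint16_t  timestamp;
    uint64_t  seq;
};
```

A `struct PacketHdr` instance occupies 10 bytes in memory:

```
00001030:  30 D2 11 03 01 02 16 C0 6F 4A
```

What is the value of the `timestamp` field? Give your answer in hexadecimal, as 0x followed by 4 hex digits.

`timestamp` is the first field, at byte offset 0, occupying 2 bytes.
Bytes at offsets 0..1: 30 D2.
In little-endian order the low byte comes first in memory.
Reassemble most-significant byte first: D2 30 → 0xD230.

0xD230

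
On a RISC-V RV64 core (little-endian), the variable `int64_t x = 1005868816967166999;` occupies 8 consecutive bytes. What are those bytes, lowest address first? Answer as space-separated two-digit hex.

1005868816967166999 in hexadecimal, padded to 64 bits, is 0x0DF5905C15F86C17.
Split into bytes (most-significant first): 0D F5 90 5C 15 F8 6C 17.
Little-endian: lowest address holds the least-significant byte.
So at ascending addresses the bytes are 17 6C F8 15 5C 90 F5 0D.

17 6C F8 15 5C 90 F5 0D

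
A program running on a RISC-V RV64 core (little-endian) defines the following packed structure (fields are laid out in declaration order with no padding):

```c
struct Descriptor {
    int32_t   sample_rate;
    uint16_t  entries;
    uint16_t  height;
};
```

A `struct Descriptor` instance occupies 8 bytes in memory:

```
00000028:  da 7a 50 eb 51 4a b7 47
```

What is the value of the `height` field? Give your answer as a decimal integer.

`height` follows `sample_rate` (4 B), `entries` (2 B), so it starts at offset 4 + 2 = 6 and occupies 2 bytes.
Bytes at offsets 6..7: B7 47.
Little-endian: lowest address holds the least-significant byte.
Reassemble most-significant byte first: 47 B7 → 0x47B7.
0x47B7 = 18359.

18359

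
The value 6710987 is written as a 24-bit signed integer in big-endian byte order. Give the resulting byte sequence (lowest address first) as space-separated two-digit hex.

6710987 in hexadecimal, padded to 24 bits, is 0x6666CB.
Split into bytes (most-significant first): 66 66 CB.
Big-endian: lowest address holds the most-significant byte.
So the memory order matches the most-significant-first order: 66 66 CB.

66 66 CB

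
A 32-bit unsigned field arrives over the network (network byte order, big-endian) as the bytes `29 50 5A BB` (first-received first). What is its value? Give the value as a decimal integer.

693131963

In big-endian order the high byte comes first in memory.
The bytes are already most-significant first: 0x29505ABB.
0x29505ABB = 693131963.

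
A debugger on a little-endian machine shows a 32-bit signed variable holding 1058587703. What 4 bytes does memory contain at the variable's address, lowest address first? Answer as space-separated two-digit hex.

1058587703 in hexadecimal, padded to 32 bits, is 0x3F18C437.
Split into bytes (most-significant first): 3F 18 C4 37.
Little-endian stores the least-significant byte at the lowest address.
So at ascending addresses the bytes are 37 C4 18 3F.

37 C4 18 3F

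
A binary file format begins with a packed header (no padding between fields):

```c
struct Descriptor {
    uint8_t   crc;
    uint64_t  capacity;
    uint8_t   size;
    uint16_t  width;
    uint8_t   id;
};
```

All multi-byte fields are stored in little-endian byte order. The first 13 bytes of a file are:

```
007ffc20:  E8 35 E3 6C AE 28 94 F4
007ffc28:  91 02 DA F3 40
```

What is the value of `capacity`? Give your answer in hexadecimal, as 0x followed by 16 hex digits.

`capacity` follows `crc` (1 byte), so it starts at byte offset 1 and occupies 8 bytes.
Bytes at offsets 1..8: 35 E3 6C AE 28 94 F4 91.
Little-endian: lowest address holds the least-significant byte.
Reassemble most-significant byte first: 91 F4 94 28 AE 6C E3 35 → 0x91F49428AE6CE335.

0x91F49428AE6CE335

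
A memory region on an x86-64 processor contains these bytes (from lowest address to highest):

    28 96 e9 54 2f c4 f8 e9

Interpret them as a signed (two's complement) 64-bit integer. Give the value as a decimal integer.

In little-endian order the low byte comes first in memory.
Reassemble most-significant byte first: E9 F8 C4 2F 54 E9 96 28 → 0xE9F8C42F54E99628.
Top bit is set, so as a signed 64-bit value this is 0xE9F8C42F54E99628 − 2^64 = -1587303161080998360.

-1587303161080998360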